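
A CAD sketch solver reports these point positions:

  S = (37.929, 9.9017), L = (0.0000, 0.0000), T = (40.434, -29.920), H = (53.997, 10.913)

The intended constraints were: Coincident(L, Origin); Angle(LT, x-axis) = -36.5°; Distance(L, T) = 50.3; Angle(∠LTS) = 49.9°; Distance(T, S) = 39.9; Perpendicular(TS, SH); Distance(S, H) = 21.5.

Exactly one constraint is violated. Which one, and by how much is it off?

Distance(S, H) = 21.5 — off by 5.40.

L = (0.00, 0.00) ✓; LT at -36.50° ✓; |LT| = 50.30 ✓; ∠LTS = 49.90° ✓; |TS| = 39.90 ✓; ∠(TS, SH) = 90.00° ✓; |SH| = 16.10 ✗.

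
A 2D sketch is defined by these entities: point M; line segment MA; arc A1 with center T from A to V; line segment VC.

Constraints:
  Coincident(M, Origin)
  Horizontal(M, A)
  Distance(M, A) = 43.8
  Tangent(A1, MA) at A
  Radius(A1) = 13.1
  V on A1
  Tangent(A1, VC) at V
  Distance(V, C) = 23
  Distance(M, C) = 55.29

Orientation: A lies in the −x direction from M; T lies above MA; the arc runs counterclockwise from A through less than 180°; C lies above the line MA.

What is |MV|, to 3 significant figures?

36.0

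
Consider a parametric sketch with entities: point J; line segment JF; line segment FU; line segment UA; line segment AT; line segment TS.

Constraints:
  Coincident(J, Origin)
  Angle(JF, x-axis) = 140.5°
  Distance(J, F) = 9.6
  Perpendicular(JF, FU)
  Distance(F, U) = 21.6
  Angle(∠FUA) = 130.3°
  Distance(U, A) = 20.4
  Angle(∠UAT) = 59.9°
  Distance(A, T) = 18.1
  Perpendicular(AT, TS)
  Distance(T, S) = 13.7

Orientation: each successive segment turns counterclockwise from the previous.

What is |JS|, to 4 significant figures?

15.18

J is at the origin; JF runs at 140.5° with length 9.6, so F = (-7.408, 6.106). JF ⟂ FU, so FU runs at -129.5°; with |FU| = 21.6, U = (-21.15, -10.56). ∠FUA = 130.3° gives UA at -79.80° from the x-axis; with |UA| = 20.4, A = (-17.53, -30.64). ∠UAT = 59.9° gives AT at 40.30° from the x-axis; with |AT| = 18.1, T = (-3.730, -18.93). AT ⟂ TS, so TS runs at 130.3°; with |TS| = 13.7, S = (-12.59, -8.483). Then |JS| = |S − J| = 15.18.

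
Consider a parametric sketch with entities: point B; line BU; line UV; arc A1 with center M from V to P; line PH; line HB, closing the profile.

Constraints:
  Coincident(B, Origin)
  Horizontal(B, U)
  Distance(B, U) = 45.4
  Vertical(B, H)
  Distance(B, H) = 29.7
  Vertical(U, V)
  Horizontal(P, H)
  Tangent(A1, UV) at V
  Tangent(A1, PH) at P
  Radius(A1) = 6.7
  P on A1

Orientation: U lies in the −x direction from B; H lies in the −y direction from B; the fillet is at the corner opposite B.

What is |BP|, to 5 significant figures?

48.783

B is at the origin; BU is horizontal with |BU| = 45.4 and U on the −x side, so U = (-45.400, 0.0000). B and H share the same x with |BH| = 29.7 and H on the −y side, so H = (0.0000, -29.700). The virtual corner opposite B is at (-45.400, -29.700). The tangent condition forces MV to be normal to UV and A1 meets PH tangentially, so MP is at right angles to PH, with radius 6.7, so the center M sits 6.7 in from both sides at M = (-38.700, -23.000). That places the tangent points at V = (-45.400, -23.000) on UV and P = (-38.700, -29.700) on PH. Then |BP| = |P − B| = 48.783.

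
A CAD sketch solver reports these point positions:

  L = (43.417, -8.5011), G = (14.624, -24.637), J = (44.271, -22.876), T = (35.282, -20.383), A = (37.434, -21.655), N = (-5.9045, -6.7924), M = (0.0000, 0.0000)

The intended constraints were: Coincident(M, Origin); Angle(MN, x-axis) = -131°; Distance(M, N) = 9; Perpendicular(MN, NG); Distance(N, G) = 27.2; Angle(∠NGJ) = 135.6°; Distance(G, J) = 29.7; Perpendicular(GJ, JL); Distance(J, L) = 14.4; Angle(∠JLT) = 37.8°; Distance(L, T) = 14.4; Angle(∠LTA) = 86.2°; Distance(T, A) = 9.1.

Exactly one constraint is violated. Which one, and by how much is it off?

Distance(T, A) = 9.1 — off by 6.60.

M = (0.00, 0.00) ✓; MN at -131.0° ✓; |MN| = 9.000 ✓; ∠(MN, NG) = 90.00° ✓; |NG| = 27.20 ✓; ∠NGJ = 135.6° ✓; |GJ| = 29.70 ✓; ∠(GJ, JL) = 90.00° ✓; |JL| = 14.40 ✓; ∠JLT = 37.80° ✓; |LT| = 14.40 ✓; ∠LTA = 86.19° ✓; |TA| = 2.500 ✗.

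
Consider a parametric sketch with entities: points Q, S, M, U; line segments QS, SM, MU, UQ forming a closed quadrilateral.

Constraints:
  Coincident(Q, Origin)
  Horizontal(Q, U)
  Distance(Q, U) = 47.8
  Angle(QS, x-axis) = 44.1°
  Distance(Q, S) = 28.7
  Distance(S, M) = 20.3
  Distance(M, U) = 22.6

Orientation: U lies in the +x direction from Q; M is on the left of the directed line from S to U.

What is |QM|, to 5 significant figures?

46.167

Checks: |SM| = 20.30 ✓; |MU| = 22.60 ✓.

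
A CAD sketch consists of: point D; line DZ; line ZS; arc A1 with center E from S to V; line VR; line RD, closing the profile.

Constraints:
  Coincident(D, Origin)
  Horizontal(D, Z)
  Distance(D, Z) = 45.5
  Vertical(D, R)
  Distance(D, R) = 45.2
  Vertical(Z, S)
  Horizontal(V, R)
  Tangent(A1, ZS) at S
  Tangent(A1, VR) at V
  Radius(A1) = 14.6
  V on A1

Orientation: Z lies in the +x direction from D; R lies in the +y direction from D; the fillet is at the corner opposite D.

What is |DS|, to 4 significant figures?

54.83

The virtual corner opposite D is at (45.50, 45.20). Tangency of A1 to ZS means the radius ES is perpendicular to ZS and since A1 is tangent to VR there, EV ⟂ VR, with radius 14.6, so the center E sits 14.6 in from both sides at E = (30.90, 30.60). That places the tangent points at S = (45.50, 30.60) on ZS and V = (30.90, 45.20) on VR. Then |DS| = |S − D| = 54.83.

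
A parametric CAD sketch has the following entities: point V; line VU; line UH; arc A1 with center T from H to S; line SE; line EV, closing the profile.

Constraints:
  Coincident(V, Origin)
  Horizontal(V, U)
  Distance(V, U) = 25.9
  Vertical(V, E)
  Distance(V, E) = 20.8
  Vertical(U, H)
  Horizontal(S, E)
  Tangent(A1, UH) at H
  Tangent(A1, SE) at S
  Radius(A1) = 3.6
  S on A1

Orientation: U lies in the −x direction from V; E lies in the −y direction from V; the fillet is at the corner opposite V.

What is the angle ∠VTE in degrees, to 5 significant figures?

46.813°

VE is vertical with |VE| = 20.8 and E on the −y side, so E = (0.0000, -20.800). The virtual corner opposite V is at (-25.900, -20.800). The tangent condition forces TH to be normal to UH and since A1 is tangent to SE there, TS ⟂ SE, with radius 3.6, so the center T sits 3.6 in from both sides at T = (-22.300, -17.200). Then cos ∠VTE = TV·TE / (|TV||TE|), giving 46.813°.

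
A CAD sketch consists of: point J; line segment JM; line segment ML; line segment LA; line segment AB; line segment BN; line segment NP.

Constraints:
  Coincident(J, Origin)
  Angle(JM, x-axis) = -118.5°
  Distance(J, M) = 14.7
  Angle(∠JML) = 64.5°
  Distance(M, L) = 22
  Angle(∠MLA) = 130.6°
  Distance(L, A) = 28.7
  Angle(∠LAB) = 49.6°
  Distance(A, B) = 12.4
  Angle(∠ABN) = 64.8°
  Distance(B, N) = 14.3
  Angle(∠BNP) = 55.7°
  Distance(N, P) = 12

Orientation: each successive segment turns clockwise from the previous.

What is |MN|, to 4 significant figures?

35.45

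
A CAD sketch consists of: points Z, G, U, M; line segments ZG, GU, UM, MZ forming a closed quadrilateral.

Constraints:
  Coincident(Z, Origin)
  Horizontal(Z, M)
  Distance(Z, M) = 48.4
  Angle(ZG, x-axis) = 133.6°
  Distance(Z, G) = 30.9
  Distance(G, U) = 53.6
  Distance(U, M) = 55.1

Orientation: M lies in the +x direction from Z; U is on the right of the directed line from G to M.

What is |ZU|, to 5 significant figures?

26.715

Checks: |GU| = 53.60 ✓; |UM| = 55.10 ✓.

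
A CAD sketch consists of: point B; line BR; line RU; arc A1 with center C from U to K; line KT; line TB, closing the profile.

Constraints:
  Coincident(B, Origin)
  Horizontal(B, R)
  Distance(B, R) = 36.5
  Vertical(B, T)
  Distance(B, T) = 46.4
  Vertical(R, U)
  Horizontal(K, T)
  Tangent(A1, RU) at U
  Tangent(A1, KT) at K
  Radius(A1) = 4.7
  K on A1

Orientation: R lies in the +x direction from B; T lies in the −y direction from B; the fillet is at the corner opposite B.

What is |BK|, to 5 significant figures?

56.251

B is at the origin; B and R share the same y with |BR| = 36.5 and R on the +x side, so R = (36.500, 0.0000). BT is vertical with |BT| = 46.4 and T on the −y side, so T = (0.0000, -46.400). The virtual corner opposite B is at (36.500, -46.400). A1 meets RU tangentially, so CU is at right angles to RU and tangency of A1 to KT means the radius CK is perpendicular to KT, with radius 4.7, so the center C sits 4.7 in from both sides at C = (31.800, -41.700). That places the tangent points at U = (36.500, -41.700) on RU and K = (31.800, -46.400) on KT. Then |BK| = |K − B| = 56.251.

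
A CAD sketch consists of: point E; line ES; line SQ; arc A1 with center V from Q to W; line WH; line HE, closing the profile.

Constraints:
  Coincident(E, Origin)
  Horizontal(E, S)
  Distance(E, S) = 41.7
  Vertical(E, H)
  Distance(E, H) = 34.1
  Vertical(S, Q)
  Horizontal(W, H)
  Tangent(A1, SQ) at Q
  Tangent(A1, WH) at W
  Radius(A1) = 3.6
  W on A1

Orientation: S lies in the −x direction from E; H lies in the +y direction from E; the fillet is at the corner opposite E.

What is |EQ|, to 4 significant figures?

51.66

The virtual corner opposite E is at (-41.70, 34.10). Tangency of A1 to SQ means the radius VQ is perpendicular to SQ and the tangent condition forces VW to be normal to WH, with radius 3.6, so the center V sits 3.6 in from both sides at V = (-38.10, 30.50). That places the tangent points at Q = (-41.70, 30.50) on SQ and W = (-38.10, 34.10) on WH. Then |EQ| = |Q − E| = 51.66.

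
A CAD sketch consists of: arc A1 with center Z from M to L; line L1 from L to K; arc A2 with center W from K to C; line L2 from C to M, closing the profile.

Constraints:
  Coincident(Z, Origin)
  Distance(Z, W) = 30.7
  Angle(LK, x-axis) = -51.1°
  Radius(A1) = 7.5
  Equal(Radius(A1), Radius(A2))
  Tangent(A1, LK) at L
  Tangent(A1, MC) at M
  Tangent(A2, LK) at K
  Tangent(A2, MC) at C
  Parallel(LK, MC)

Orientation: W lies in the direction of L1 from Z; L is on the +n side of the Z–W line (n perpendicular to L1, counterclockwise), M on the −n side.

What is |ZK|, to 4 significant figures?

31.60

Tangency of A1 to both parallel lines with radius 7.5 puts L and M at Z ± 7.5·n: L = (5.837, 4.710), M = (-5.837, -4.710). Equal radii place K and C the same way about W: K = W + 7.5·n = (25.12, -19.18), C = W − 7.5·n = (13.44, -28.60). Then |ZK| = |K − Z| = 31.60.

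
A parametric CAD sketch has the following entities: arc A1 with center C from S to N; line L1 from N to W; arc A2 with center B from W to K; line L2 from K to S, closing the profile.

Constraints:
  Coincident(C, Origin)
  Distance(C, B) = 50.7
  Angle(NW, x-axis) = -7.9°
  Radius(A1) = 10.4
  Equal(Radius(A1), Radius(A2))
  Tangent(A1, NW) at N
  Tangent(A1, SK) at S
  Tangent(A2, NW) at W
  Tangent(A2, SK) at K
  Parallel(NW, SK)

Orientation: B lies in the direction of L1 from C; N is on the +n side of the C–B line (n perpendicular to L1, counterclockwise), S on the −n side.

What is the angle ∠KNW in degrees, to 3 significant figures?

22.3°

The slot axis is L1's direction at -7.9°, so u = (cos -7.9°, sin -7.9°) = (0.991, -0.137) and n = (−sin -7.9°, cos -7.9°) = (0.137, 0.991). C is at the origin and B lies 50.7 along u from C, so B = 50.7·u = (50.2, -6.97). Tangency of A1 to both parallel lines with radius 10.4 puts N and S at C ± 10.4·n: N = (1.43, 10.3), S = (-1.43, -10.3). Equal radii place W and K the same way about B: W = B + 10.4·n = (51.6, 3.33), K = B − 10.4·n = (48.8, -17.3). Then cos ∠KNW = NK·NW / (|NK||NW|), giving 22.3°.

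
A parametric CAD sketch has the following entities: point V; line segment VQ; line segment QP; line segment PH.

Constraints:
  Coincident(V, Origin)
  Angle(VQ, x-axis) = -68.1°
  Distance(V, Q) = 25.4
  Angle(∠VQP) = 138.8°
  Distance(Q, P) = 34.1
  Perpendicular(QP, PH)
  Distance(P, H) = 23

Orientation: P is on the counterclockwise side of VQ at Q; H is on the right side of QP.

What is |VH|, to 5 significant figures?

66.408

∠VQP = 138.8°, so QP runs at -68.1° + (180° − 138.8°) = -26.900° from the x-axis; with |QP| = 34.1, P = Q + 34.1·(cos -26.900°, sin -26.900°) = (39.884, -38.995). QP ⟂ PH; with |PH| = 23.0 on the right of QP, H = P + 23.0·(-0.45243, -0.89180) = (29.478, -59.506). Then |VH| = |H − V| = 66.408.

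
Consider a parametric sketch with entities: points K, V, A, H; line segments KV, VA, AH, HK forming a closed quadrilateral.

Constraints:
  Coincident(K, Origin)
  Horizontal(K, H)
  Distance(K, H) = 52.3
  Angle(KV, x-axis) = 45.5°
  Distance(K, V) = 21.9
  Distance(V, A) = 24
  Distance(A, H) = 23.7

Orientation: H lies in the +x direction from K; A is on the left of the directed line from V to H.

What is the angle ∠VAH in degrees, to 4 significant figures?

114.5°

K is at the origin; K and H share the same y with |KH| = 52.3 and H in +x, so H = (52.3, 0). KV runs at 45.5° with |KV| = 21.9, so V = (15.35, 15.62). A is determined by |VA| = 24.0 and |AH| = 23.7 together: it lies at the intersection of circle(V, 24.0) and circle(H, 23.7). With |VH| = 40.12, the foot of the radical line on VH is 20.24 from V and the perpendicular offset is √(24.0² − 20.24²) = 12.90. Taking the left-of-VH solution: A = (39.01, 19.63).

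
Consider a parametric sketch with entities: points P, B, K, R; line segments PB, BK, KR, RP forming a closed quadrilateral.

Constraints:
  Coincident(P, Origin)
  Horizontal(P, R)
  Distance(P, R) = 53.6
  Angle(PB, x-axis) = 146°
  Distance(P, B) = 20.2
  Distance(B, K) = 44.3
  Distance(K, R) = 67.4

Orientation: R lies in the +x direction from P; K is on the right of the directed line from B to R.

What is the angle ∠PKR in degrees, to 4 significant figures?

51.42°

Checks: |BK| = 44.30 ✓; |KR| = 67.40 ✓.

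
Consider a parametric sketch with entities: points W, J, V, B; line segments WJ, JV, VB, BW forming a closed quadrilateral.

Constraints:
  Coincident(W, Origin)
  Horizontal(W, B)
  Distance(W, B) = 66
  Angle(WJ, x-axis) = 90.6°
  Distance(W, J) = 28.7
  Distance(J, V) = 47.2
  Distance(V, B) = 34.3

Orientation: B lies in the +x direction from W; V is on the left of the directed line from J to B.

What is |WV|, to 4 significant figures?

54.87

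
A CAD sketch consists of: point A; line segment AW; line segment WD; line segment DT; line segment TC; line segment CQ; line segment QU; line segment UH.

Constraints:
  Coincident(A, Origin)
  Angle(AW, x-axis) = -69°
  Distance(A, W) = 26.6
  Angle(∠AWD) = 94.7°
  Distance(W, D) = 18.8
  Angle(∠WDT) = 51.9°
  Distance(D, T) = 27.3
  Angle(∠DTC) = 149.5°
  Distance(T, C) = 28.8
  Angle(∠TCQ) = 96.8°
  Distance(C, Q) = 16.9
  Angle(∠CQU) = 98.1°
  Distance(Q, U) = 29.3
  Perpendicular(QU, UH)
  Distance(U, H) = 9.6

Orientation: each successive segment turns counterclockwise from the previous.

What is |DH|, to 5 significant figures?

23.570

A is at the origin; AW runs at -69.0° with length 26.6, so W = (9.5326, -24.833). ∠AWD = 94.7° gives WD at 16.300° from the x-axis; with |WD| = 18.8, D = (27.577, -19.557). ∠WDT = 51.9° gives DT at 144.40° from the x-axis; with |DT| = 27.3, T = (5.3793, -3.6647). ∠DTC = 149.5° gives TC at 174.90° from the x-axis; with |TC| = 28.8, C = (-23.307, -1.1046). ∠TCQ = 96.8° gives CQ at -101.90° from the x-axis; with |CQ| = 16.9, Q = (-26.792, -17.641). ∠CQU = 98.1° gives QU at -20.000° from the x-axis; with |QU| = 29.3, U = (0.74144, -27.663). The perpendicularity gives UH at right angles to QU, so UH runs at 70.000°; with |UH| = 9.6, H = (4.0248, -18.642). Then |DH| = |H − D| = 23.570.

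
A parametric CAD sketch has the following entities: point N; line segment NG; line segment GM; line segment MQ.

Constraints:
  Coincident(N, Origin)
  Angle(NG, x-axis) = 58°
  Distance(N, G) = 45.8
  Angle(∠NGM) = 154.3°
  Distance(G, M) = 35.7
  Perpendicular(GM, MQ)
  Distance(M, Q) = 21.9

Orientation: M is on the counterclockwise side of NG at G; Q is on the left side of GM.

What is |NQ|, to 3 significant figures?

77.0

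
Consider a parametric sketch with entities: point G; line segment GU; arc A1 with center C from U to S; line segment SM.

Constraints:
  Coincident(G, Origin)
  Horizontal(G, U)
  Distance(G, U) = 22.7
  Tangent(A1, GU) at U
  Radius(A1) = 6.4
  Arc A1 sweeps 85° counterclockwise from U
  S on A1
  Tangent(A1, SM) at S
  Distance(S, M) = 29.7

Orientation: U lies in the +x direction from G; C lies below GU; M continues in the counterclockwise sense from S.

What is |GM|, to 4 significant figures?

38.00

G is at the origin; G and U share the same y with |GU| = 22.7 and U on the +x side, so U = (22.70, 0.000). Since A1 is tangent to GU there, CU ⟂ GU, so C = U + (0, -6.4) = (22.70, -6.400). On A1, U sits at bearing 90° from C; an 85° counterclockwise sweep puts S at bearing 175°, so S = C + 6.4·(cos 175°, sin 175°) = (16.32, -5.842). Since A1 is tangent to SM there, CS ⟂ SM, so SM runs along (−sin 175°, cos 175°); with |SM| = 29.7, M = (13.74, -35.43). Then |GM| = |M − G| = 38.00.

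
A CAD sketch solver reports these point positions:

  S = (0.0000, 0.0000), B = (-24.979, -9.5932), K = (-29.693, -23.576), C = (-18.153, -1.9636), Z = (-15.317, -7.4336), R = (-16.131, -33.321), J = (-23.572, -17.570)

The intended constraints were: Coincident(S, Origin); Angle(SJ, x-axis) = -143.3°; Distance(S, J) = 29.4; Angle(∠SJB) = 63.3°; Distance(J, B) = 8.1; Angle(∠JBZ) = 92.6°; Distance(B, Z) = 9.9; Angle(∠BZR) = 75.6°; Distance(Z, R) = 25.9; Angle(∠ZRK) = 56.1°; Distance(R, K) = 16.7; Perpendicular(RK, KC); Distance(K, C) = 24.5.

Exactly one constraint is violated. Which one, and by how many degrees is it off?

Perpendicular(RK, KC) — off by 7.60°.

S = (0.00, 0.00) ✓; SJ at -143.3° ✓; |SJ| = 29.40 ✓; ∠SJB = 63.30° ✓; |JB| = 8.100 ✓; ∠JBZ = 92.60° ✓; |BZ| = 9.900 ✓; ∠BZR = 75.60° ✓; |ZR| = 25.90 ✓; ∠ZRK = 56.10° ✓; |RK| = 16.70 ✓; ∠(RK, KC) = 82.40° ✗; |KC| = 24.50 ✓.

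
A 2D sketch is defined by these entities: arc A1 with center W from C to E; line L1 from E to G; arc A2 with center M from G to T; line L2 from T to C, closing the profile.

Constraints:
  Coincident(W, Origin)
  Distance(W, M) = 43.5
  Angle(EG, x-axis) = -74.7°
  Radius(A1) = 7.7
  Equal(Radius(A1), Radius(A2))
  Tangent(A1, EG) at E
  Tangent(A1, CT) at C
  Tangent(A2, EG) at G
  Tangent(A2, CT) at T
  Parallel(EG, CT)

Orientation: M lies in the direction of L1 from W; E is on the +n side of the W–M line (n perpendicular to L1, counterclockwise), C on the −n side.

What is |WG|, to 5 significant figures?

44.176

Tangency of A1 to both parallel lines with radius 7.7 puts E and C at W ± 7.7·n: E = (7.4271, 2.0318), C = (-7.4271, -2.0318). Equal radii place G and T the same way about M: G = M + 7.7·n = (18.906, -39.926), T = M − 7.7·n = (4.0514, -43.990). Then |WG| = |G − W| = 44.176.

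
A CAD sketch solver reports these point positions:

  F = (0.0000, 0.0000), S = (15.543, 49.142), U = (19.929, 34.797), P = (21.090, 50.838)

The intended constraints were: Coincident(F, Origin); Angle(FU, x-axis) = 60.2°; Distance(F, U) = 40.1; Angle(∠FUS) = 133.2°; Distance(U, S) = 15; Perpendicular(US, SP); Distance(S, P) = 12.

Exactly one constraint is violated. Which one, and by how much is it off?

Distance(S, P) = 12 — off by 6.20.

F = (0.00, 0.00) ✓; FU at 60.20° ✓; |FU| = 40.10 ✓; ∠FUS = 133.2° ✓; |US| = 15.00 ✓; ∠(US, SP) = 90.00° ✓; |SP| = 5.800 ✗.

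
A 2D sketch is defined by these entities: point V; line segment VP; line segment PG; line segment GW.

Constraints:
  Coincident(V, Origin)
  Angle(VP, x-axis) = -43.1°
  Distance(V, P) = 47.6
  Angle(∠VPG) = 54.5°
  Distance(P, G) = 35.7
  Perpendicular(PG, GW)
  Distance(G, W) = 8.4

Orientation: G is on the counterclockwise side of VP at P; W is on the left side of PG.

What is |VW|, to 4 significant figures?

31.40

V is at the origin; VP runs at -43.1° with length 47.6, so P = 47.6·(cos -43.1°, sin -43.1°) = (34.76, -32.52). ∠VPG = 54.5°, so PG runs at -43.1° + (180° − 54.5°) = 82.40° from the x-axis; with |PG| = 35.7, G = P + 35.7·(cos 82.40°, sin 82.40°) = (39.48, 2.863). PG ⟂ GW; with |GW| = 8.4 on the left of PG, W = G + 8.4·(-0.9912, 0.1323) = (31.15, 3.974). Then |VW| = |W − V| = 31.40.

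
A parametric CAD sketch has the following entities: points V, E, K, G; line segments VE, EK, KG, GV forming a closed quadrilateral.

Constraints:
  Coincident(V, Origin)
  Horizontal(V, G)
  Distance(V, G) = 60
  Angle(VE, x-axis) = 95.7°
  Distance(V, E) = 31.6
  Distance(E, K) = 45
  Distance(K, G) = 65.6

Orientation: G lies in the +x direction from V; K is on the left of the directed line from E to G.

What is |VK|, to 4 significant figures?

67.52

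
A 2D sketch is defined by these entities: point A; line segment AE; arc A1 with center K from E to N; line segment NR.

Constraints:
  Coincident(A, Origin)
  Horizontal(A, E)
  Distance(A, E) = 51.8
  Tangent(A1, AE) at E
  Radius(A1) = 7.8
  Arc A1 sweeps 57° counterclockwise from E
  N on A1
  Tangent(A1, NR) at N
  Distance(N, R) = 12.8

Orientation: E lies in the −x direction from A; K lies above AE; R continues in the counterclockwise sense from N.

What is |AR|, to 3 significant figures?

40.9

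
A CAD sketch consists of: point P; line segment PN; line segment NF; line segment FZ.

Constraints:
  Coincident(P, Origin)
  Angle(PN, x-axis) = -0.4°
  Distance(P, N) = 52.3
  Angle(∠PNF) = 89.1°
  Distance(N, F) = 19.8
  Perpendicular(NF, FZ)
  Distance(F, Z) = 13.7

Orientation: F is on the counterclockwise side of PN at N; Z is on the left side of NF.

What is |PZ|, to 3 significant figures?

43.0

∠PNF = 89.1°, so NF runs at -0.4° + (180° − 89.1°) = 90.5° from the x-axis; with |NF| = 19.8, F = N + 19.8·(cos 90.5°, sin 90.5°) = (52.1, 19.4). The perpendicularity gives FZ at right angles to NF; with |FZ| = 13.7 on the left of NF, Z = F + 13.7·(-1.00, -0.00873) = (38.4, 19.3). Then |PZ| = |Z − P| = 43.0.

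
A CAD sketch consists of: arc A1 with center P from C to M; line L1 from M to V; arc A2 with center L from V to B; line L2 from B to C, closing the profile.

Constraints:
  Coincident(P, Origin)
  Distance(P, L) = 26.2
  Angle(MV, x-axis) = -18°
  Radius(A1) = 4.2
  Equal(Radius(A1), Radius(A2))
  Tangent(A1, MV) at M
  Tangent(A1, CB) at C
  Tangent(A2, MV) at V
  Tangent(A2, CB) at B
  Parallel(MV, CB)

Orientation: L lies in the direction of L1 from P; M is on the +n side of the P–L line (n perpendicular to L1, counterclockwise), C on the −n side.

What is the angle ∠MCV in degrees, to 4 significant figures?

72.22°

The slot axis is L1's direction at -18.0°, so u = (cos -18.0°, sin -18.0°) = (0.9511, -0.3090) and n = (−sin -18.0°, cos -18.0°) = (0.3090, 0.9511). P is at the origin and L lies 26.2 along u from P, so L = 26.2·u = (24.92, -8.096). Tangency of A1 to both parallel lines with radius 4.2 puts M and C at P ± 4.2·n: M = (1.298, 3.994), C = (-1.298, -3.994). Equal radii place V and B the same way about L: V = L + 4.2·n = (26.22, -4.102), B = L − 4.2·n = (23.62, -12.09). Then cos ∠MCV = CM·CV / (|CM||CV|), giving 72.22°.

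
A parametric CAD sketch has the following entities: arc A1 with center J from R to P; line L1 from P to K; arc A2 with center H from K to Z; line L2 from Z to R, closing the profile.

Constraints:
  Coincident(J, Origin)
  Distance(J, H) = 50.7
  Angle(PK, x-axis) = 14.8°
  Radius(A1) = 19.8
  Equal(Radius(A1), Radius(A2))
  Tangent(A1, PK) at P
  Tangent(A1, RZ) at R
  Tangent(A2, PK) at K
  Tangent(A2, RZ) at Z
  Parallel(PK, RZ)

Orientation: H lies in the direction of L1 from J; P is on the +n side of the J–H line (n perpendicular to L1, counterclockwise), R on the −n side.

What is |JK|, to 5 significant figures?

54.429

The slot axis is L1's direction at 14.8°, so u = (cos 14.8°, sin 14.8°) = (0.96682, 0.25545) and n = (−sin 14.8°, cos 14.8°) = (-0.25545, 0.96682). J is at the origin and H lies 50.7 along u from J, so H = 50.7·u = (49.018, 12.951). Tangency of A1 to both parallel lines with radius 19.8 puts P and R at J ± 19.8·n: P = (-5.0578, 19.143), R = (5.0578, -19.143). Equal radii place K and Z the same way about H: K = H + 19.8·n = (43.960, 32.094), Z = H − 19.8·n = (54.076, -6.1920). Then |JK| = |K − J| = 54.429.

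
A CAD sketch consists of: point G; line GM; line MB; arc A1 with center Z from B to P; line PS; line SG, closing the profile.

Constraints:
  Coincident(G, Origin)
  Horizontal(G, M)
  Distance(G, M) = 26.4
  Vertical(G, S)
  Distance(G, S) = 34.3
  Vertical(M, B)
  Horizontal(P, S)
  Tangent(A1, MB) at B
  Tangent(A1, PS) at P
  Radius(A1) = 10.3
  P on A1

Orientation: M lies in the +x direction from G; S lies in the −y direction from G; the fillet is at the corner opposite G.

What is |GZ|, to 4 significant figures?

28.90

G is at the origin; GM is horizontal with |GM| = 26.4 and M on the +x side, so M = (26.40, 0.000). G and S share the same x with |GS| = 34.3 and S on the −y side, so S = (0.000, -34.30). The virtual corner opposite G is at (26.40, -34.30). Tangency of A1 to MB means the radius ZB is perpendicular to MB and tangency of A1 to PS means the radius ZP is perpendicular to PS, with radius 10.3, so the center Z sits 10.3 in from both sides at Z = (16.10, -24.00). Then |GZ| = |Z − G| = 28.90.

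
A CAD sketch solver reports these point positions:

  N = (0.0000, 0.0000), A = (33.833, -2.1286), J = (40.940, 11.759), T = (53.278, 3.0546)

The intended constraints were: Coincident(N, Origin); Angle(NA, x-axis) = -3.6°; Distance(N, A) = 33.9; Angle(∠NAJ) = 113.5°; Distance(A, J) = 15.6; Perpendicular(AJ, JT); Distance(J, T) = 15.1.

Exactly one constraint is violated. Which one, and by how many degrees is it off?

Perpendicular(AJ, JT) — off by 8.10°.

N = (0.00, 0.00) ✓; NA at -3.600° ✓; |NA| = 33.90 ✓; ∠NAJ = 113.5° ✓; |AJ| = 15.60 ✓; ∠(AJ, JT) = 98.10° ✗; |JT| = 15.10 ✓.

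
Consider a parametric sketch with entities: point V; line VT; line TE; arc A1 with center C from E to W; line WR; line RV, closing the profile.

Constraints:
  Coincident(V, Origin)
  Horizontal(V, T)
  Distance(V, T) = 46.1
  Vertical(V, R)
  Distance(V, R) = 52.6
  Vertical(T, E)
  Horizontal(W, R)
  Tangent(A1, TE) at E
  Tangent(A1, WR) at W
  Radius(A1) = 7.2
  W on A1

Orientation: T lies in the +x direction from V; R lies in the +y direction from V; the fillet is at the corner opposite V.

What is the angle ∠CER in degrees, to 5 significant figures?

8.8769°

The virtual corner opposite V is at (46.100, 52.600). The tangent condition forces CE to be normal to TE and since A1 is tangent to WR there, CW ⟂ WR, with radius 7.2, so the center C sits 7.2 in from both sides at C = (38.900, 45.400). That places the tangent points at E = (46.100, 45.400) on TE and W = (38.900, 52.600) on WR. Then cos ∠CER = EC·ER / (|EC||ER|), giving 8.8769°.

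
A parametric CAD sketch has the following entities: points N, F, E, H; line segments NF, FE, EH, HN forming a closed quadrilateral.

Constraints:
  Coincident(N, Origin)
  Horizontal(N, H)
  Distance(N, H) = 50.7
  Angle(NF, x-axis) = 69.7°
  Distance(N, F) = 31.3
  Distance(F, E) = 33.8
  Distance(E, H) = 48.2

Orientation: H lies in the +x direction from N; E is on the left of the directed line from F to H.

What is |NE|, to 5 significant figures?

61.491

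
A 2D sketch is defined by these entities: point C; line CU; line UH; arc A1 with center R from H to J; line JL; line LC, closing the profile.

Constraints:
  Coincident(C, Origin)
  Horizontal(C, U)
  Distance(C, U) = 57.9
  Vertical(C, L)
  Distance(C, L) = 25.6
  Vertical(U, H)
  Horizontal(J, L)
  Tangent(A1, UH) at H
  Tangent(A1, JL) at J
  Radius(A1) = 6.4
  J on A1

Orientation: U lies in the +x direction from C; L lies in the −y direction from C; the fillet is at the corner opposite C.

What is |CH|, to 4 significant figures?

61.00

The virtual corner opposite C is at (57.90, -25.60). A1 meets UH tangentially, so RH is at right angles to UH and tangency of A1 to JL means the radius RJ is perpendicular to JL, with radius 6.4, so the center R sits 6.4 in from both sides at R = (51.50, -19.20). That places the tangent points at H = (57.90, -19.20) on UH and J = (51.50, -25.60) on JL. Then |CH| = |H − C| = 61.00.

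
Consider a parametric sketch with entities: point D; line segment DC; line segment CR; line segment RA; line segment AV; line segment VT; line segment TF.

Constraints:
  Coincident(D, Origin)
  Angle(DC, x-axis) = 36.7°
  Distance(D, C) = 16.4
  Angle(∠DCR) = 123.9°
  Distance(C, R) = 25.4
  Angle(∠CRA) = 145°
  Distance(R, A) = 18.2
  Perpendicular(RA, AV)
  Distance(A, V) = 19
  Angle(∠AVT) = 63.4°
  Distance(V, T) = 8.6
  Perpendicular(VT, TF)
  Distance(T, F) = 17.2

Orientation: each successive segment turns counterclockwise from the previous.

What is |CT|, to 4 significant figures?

31.32

D is at the origin; DC runs at 36.7° with length 16.4, so C = (13.15, 9.801). ∠DCR = 123.9° gives CR at 92.80° from the x-axis; with |CR| = 25.4, R = (11.91, 35.17). ∠CRA = 145.0° gives RA at 127.8° from the x-axis; with |RA| = 18.2, A = (0.7534, 49.55). RA ⟂ AV, so AV runs at -142.2°; with |AV| = 19.0, V = (-14.26, 37.91). ∠AVT = 63.4° gives VT at -25.60° from the x-axis; with |VT| = 8.6, T = (-6.504, 34.19). Then |CT| = |T − C| = 31.32.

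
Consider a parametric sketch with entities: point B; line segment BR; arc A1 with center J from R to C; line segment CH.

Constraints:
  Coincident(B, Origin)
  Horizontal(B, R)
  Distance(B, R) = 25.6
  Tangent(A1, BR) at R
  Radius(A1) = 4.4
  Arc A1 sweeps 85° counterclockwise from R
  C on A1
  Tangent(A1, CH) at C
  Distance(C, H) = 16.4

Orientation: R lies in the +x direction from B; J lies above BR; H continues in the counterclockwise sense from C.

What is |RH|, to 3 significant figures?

21.2

B is at the origin; B and R share the same y with |BR| = 25.6 and R on the +x side, so R = (25.6, 0.00). The tangent condition forces JR to be normal to BR, so J = R + (0, 4.4) = (25.6, 4.40). On A1, R sits at bearing -90° from J; an 85° counterclockwise sweep puts C at bearing -5°, so C = J + 4.4·(cos -5°, sin -5°) = (30.0, 4.02). A1 meets CH tangentially, so JC is at right angles to CH, so CH runs along (−sin -5°, cos -5°); with |CH| = 16.4, H = (31.4, 20.4). Then |RH| = |H − R| = 21.2.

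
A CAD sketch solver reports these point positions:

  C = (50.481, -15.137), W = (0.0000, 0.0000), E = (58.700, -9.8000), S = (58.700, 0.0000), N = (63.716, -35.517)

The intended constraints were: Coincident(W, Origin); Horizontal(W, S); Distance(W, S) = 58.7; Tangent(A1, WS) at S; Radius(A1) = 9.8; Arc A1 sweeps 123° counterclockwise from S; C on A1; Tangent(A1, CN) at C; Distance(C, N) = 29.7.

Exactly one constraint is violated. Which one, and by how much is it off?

Distance(C, N) = 29.7 — off by 5.40.

W = (0.00, 0.00) ✓; W.y = 0.00, S.y = 0.00 ✓; |WS| = 58.70 ✓; ∠(ES, SW) = 90.00° ✓; |ES| = 9.800 ✓; bearing(E→C) − bearing(E→S) = 123.0° ✓; |EC| = 9.800 ✓; ∠(EC, CN) = 90.00° ✓; |CN| = 24.30 ✗.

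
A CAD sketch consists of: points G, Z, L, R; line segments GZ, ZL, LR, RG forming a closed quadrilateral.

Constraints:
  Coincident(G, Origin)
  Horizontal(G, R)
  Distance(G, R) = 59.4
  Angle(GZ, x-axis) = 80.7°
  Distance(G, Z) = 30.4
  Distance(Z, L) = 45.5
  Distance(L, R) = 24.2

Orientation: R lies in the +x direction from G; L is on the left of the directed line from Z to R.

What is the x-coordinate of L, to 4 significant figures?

49.74

G is at the origin; GR is horizontal with |GR| = 59.4 and R in +x, so R = (59.4, 0). GZ runs at 80.7° with |GZ| = 30.4, so Z = (4.913, 30.00). L is determined by |ZL| = 45.5 and |LR| = 24.2 together: it lies at the intersection of circle(Z, 45.5) and circle(R, 24.2). With |ZR| = 62.20, the foot of the radical line on ZR is 43.03 from Z and the perpendicular offset is √(45.5² − 43.03²) = 14.78. Taking the left-of-ZR solution: L = (49.74, 22.19).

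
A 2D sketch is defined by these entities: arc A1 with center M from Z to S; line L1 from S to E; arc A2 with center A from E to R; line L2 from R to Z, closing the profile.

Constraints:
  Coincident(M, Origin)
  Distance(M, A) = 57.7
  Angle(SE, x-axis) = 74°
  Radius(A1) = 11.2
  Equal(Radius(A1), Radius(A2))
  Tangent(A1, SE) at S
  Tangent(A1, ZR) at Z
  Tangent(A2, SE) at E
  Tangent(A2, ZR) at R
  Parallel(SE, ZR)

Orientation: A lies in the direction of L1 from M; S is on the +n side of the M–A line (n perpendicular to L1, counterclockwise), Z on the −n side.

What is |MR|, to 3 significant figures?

58.8

The slot axis is L1's direction at 74.0°, so u = (cos 74.0°, sin 74.0°) = (0.276, 0.961) and n = (−sin 74.0°, cos 74.0°) = (-0.961, 0.276). M is at the origin and A lies 57.7 along u from M, so A = 57.7·u = (15.9, 55.5). Tangency of A1 to both parallel lines with radius 11.2 puts S and Z at M ± 11.2·n: S = (-10.8, 3.09), Z = (10.8, -3.09). Equal radii place E and R the same way about A: E = A + 11.2·n = (5.14, 58.6), R = A − 11.2·n = (26.7, 52.4). Then |MR| = |R − M| = 58.8.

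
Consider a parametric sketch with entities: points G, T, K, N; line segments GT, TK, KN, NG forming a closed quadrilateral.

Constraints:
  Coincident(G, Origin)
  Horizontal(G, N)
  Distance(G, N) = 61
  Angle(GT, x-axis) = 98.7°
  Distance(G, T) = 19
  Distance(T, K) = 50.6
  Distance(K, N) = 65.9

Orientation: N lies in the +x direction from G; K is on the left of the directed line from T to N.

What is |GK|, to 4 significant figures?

64.82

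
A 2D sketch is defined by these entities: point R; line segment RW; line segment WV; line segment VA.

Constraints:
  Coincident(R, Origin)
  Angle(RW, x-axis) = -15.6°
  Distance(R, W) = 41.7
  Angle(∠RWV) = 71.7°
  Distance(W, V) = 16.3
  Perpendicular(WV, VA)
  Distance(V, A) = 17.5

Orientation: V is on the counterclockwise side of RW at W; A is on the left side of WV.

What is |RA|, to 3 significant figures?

22.3

R is at the origin; RW runs at -15.6° with length 41.7, so W = 41.7·(cos -15.6°, sin -15.6°) = (40.2, -11.2). ∠RWV = 71.7°, so WV runs at -15.6° + (180° − 71.7°) = 92.7° from the x-axis; with |WV| = 16.3, V = W + 16.3·(cos 92.7°, sin 92.7°) = (39.4, 5.07). The perpendicularity gives VA at right angles to WV; with |VA| = 17.5 on the left of WV, A = V + 17.5·(-0.999, -0.0471) = (21.9, 4.24). Then |RA| = |A − R| = 22.3.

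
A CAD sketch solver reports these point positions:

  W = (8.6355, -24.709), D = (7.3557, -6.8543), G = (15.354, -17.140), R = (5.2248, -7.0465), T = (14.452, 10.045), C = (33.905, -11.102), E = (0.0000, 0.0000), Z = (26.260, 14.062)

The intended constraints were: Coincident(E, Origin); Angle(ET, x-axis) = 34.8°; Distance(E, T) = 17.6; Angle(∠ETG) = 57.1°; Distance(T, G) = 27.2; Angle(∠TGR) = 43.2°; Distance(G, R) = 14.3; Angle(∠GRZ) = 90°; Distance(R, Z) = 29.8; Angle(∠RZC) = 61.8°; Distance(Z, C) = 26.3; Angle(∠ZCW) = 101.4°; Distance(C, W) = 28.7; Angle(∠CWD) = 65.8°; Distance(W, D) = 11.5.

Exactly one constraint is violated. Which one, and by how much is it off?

Distance(W, D) = 11.5 — off by 6.40.

E = (0.00, 0.00) ✓; ET at 34.80° ✓; |ET| = 17.60 ✓; ∠ETG = 57.10° ✓; |TG| = 27.20 ✓; ∠TGR = 43.20° ✓; |GR| = 14.30 ✓; ∠GRZ = 90.00° ✓; |RZ| = 29.80 ✓; ∠RZC = 61.80° ✓; |ZC| = 26.30 ✓; ∠ZCW = 101.4° ✓; |CW| = 28.70 ✓; ∠CWD = 65.80° ✓; |WD| = 17.90 ✗.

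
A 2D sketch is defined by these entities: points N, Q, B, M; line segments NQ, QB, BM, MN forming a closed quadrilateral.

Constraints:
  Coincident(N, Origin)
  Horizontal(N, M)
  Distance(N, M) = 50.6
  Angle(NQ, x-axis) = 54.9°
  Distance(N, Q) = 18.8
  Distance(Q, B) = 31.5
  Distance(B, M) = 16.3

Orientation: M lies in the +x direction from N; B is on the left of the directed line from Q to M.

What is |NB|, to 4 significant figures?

44.54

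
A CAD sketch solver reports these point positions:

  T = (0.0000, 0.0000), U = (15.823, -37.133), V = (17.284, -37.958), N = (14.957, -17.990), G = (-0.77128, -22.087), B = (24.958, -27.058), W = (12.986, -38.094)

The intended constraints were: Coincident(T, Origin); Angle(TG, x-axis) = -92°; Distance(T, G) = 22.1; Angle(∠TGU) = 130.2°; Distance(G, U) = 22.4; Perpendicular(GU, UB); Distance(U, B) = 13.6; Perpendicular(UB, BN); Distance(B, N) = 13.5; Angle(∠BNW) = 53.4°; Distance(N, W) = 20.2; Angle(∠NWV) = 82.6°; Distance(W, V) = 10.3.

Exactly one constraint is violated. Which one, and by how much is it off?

Distance(W, V) = 10.3 — off by 6.00.

T = (0.00, 0.00) ✓; TG at -92.00° ✓; |TG| = 22.10 ✓; ∠TGU = 130.2° ✓; |GU| = 22.40 ✓; ∠(GU, UB) = 90.00° ✓; |UB| = 13.60 ✓; ∠(UB, BN) = 90.00° ✓; |BN| = 13.50 ✓; ∠BNW = 53.40° ✓; |NW| = 20.20 ✓; ∠NWV = 82.59° ✓; |WV| = 4.300 ✗.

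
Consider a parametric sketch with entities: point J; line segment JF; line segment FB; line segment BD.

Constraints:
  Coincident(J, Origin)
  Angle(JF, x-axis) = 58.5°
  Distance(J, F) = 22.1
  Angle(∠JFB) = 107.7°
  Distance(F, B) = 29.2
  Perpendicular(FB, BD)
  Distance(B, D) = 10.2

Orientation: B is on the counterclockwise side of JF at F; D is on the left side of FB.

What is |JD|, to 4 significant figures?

37.52

∠JFB = 107.7°, so FB runs at 58.5° + (180° − 107.7°) = 130.8° from the x-axis; with |FB| = 29.2, B = F + 29.2·(cos 130.8°, sin 130.8°) = (-7.533, 40.95). FB is perpendicular to BD; with |BD| = 10.2 on the left of FB, D = B + 10.2·(-0.7570, -0.6534) = (-15.25, 34.28). Then |JD| = |D − J| = 37.52.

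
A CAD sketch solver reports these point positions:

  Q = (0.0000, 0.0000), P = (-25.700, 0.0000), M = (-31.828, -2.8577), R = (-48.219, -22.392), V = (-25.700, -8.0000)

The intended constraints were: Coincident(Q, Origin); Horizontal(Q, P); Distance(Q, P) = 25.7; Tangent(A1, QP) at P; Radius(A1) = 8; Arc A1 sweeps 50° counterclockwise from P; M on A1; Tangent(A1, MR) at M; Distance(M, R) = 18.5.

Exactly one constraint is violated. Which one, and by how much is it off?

Distance(M, R) = 18.5 — off by 7.00.

Q = (0.00, 0.00) ✓; Q.y = 0.00, P.y = 0.00 ✓; |QP| = 25.70 ✓; ∠(VP, PQ) = 90.00° ✓; |VP| = 8.000 ✓; bearing(V→M) − bearing(V→P) = 50.00° ✓; |VM| = 8.000 ✓; ∠(VM, MR) = 90.00° ✓; |MR| = 25.50 ✗.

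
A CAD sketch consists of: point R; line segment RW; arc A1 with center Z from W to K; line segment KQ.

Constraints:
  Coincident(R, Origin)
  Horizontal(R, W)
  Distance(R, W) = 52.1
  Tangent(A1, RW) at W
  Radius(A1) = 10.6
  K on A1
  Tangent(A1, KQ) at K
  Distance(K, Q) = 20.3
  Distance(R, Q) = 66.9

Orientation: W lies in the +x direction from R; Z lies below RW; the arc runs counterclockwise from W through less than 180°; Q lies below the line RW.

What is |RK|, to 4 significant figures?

47.89

R is at the origin; RW is horizontal with |RW| = 52.1 and W on the +x side, so W = (52.10, 0.000). A1 meets RW tangentially, so ZW is at right angles to RW, so Z = W + (0, -10.6) = (52.10, -10.60). Since ZK ⟂ KQ (tangency), |ZQ| = √(10.6² + 20.3²) = 22.90 regardless of where K sits on A1. So Q lies on both circle(R, 66.9) and circle(Z, 22.90); the below-RW intersection is Q = (58.41, -32.61). K is the foot of the tangent from Q: K = (44.42, -17.91).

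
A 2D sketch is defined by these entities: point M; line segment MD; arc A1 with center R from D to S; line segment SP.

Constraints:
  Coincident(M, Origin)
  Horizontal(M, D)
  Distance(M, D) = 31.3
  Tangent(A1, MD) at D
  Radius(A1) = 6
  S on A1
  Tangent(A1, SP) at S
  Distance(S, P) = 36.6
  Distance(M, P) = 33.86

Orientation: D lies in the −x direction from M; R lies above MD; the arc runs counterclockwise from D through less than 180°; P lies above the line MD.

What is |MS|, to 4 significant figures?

26.42

M is at the origin; MD is horizontal with |MD| = 31.3 and D on the −x side, so D = (-31.30, 0.000). Since A1 is tangent to MD there, RD ⟂ MD, so R = D + (0, 6) = (-31.30, 6.000). Since RS ⟂ SP (tangency), |RP| = √(6.0² + 36.6²) = 37.09 regardless of where S sits on A1. So P lies on both circle(M, 33.86) and circle(R, 37.09); the above-MD intersection is P = (-6.184, 33.29). S is the foot of the tangent from P: S = (-26.29, 2.705).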